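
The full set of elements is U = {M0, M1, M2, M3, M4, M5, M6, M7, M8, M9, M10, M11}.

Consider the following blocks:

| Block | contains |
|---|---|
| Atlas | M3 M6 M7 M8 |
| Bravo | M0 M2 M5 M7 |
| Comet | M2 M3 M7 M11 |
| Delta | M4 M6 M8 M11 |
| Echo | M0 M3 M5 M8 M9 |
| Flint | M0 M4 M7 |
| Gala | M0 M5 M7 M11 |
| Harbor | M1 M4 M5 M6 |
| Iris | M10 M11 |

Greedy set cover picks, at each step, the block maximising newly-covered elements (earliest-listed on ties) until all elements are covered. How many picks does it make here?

4

Greedy: pick Echo (covers 5 new) → pick Comet (covers 3 new) → pick Harbor (covers 3 new) → pick Iris (covers 1 new). Total picks: 4.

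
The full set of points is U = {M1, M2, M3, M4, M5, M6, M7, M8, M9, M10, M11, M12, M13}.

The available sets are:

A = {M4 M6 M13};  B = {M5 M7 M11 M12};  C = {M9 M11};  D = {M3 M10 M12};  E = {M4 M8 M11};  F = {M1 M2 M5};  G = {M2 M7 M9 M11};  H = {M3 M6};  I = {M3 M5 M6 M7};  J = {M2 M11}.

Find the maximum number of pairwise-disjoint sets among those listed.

4

A, C, D, F are pairwise disjoint (A={M4,M6,M13}; C={M9,M11}; D={M3,M10,M12}; F={M1,M2,M5}).
Every remaining set overlaps one of these, and no 5 of the listed sets are pairwise disjoint, so 4 is the maximum.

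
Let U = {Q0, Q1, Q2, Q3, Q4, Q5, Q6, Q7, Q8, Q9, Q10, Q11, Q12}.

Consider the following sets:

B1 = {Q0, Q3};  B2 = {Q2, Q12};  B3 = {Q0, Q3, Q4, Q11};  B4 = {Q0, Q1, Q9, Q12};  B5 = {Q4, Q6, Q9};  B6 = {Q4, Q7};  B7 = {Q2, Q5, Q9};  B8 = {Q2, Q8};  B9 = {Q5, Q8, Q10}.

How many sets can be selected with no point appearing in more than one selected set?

4

B1, B2, B6, B9 are pairwise disjoint (B1={Q0,Q3}; B2={Q2,Q12}; B6={Q4,Q7}; B9={Q5,Q8,Q10}).
Every remaining set overlaps one of these, and no 5 of the listed sets are pairwise disjoint, so 4 is the maximum.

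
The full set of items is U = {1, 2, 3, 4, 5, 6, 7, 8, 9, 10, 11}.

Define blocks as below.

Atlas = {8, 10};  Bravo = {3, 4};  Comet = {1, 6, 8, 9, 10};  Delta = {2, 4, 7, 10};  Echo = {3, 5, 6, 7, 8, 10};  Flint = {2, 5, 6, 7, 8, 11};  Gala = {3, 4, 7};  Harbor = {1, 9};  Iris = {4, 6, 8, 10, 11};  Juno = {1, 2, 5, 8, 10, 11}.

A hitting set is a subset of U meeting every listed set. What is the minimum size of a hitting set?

3

H = {1, 4, 8} meets every block (each contains at least one member of H), and |H| = 3.
The blocks Bravo, Flint, Harbor are pairwise disjoint, so any hitting set needs a separate item for each — at least 3. Hence 3 is optimal.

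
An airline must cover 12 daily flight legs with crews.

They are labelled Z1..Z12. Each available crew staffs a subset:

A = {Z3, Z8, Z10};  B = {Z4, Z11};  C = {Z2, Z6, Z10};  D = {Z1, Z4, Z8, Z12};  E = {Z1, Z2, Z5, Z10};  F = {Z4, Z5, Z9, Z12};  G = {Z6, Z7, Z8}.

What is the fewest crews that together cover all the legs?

5

A and B and E and F and G together: A ∪ B ∪ E ∪ F ∪ G = {Z1, Z2, Z3, Z4, Z5, Z6, Z7, Z8, Z9, Z10, Z11, Z12} — every leg is covered.
No 4 of the 7 crews cover everything (all 35 combinations miss at least one leg), so 5 is optimal.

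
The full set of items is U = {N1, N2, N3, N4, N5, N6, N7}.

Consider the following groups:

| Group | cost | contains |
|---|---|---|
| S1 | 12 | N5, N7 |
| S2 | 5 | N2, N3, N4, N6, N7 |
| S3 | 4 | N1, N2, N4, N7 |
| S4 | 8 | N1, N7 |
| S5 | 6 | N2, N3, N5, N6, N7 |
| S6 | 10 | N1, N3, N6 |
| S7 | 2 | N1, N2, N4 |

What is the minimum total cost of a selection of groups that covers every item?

S5, S7 together cover every item (S5 ∪ S7 = {N1, N2, N3, N4, N5, N6, N7}); total cost 6 + 2 = 8.
No covering selection has total cost below 8.

8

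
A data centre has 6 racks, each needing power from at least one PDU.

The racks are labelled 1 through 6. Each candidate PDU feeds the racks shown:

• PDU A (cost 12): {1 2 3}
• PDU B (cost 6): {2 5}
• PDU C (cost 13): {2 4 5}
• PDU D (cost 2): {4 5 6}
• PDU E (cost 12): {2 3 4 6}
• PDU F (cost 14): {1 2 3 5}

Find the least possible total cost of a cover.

14

A, D together cover every rack (A ∪ D = {1, 2, 3, 4, 5, 6}); total cost 12 + 2 = 14.
No covering selection has total cost below 14.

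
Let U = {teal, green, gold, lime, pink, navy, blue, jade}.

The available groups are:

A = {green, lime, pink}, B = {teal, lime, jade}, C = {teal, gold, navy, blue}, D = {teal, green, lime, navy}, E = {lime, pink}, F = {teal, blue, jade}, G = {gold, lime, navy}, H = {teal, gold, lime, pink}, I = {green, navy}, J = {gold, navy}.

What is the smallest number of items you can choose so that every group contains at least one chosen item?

3

The 3 items {teal, lime, navy} hit every group.
The groups A, F, J are pairwise disjoint, so any hitting set needs a separate item for each — at least 3. Hence 3 is optimal.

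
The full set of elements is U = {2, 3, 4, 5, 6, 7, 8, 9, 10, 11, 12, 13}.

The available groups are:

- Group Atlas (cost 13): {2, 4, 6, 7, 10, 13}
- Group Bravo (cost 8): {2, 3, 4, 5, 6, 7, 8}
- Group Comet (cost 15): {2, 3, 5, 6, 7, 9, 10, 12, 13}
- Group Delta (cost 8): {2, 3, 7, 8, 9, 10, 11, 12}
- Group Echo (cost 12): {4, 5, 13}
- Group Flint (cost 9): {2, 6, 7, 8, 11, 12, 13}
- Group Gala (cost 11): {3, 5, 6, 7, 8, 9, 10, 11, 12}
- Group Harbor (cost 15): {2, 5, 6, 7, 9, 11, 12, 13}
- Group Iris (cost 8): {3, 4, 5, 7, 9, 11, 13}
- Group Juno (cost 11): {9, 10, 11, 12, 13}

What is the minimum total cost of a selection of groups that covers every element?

19

Bravo, Juno together cover every element (Bravo ∪ Juno = {2, 3, 4, 5, 6, 7, 8, 9, 10, 11, 12, 13}); total cost 8 + 11 = 19.
The greedy pick Delta, Bravo, Iris costs 24; no covering selection beats 19.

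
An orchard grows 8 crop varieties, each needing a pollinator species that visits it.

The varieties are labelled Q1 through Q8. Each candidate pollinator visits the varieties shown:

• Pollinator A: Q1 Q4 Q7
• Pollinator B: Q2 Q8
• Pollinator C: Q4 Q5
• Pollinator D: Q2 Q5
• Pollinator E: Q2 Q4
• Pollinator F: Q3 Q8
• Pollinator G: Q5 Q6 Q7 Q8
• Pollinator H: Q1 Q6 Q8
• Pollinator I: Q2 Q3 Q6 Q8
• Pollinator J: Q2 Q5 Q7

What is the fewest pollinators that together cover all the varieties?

Take {A, C, I}. Their union is {Q1, Q2, Q3, Q4, Q5, Q6, Q7, Q8}, which is all 8 varieties.
No 2 of the 10 pollinators cover everything (all 45 combinations miss at least one variety), so 3 is optimal.

3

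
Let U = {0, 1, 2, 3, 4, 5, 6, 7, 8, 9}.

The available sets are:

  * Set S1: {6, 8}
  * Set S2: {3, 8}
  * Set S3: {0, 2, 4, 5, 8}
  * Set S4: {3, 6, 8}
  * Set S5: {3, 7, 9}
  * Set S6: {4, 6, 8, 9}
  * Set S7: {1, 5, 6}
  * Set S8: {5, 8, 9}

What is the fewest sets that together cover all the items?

S3, S5, and S7 cover everything between them: the union {0, 1, 2, 3, 4, 5, 6, 7, 8, 9} is all of U.
Only S3 contains 0, so S3 is forced; the remaining 5 items need at least 2 more sets (each remaining set adds at most 3) — so at least 3 sets are needed, and 3 is optimal.

3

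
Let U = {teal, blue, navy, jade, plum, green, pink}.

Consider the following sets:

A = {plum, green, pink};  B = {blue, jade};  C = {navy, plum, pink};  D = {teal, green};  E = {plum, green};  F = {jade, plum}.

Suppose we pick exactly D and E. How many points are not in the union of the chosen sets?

Union of D, E = {teal, plum, green}.
Not covered: blue, navy, jade, pink — 4 points.

4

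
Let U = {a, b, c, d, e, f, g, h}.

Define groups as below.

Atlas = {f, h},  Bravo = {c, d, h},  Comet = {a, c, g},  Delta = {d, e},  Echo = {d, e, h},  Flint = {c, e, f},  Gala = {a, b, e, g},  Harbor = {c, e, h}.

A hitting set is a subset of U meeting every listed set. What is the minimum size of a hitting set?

3

T = {c, e, h} meets every group (each contains at least one member of T), and |T| = 3.
The groups Atlas, Comet, Delta are pairwise disjoint, so any hitting set needs a separate element for each — at least 3. Hence 3 is optimal.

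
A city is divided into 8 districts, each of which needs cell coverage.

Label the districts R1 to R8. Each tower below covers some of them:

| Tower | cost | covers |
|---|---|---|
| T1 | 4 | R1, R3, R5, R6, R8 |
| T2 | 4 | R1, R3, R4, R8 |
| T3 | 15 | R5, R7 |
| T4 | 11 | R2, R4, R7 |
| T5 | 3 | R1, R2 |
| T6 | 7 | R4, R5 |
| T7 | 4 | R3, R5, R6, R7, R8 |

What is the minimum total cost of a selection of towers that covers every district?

11

T2, T5, T7 together cover every district (T2 ∪ T5 ∪ T7 = {R1, R2, R3, R4, R5, R6, R7, R8}); total cost 4 + 3 + 4 = 11.
The greedy pick T1, T5, T2, T7 costs 15; no covering selection beats 11.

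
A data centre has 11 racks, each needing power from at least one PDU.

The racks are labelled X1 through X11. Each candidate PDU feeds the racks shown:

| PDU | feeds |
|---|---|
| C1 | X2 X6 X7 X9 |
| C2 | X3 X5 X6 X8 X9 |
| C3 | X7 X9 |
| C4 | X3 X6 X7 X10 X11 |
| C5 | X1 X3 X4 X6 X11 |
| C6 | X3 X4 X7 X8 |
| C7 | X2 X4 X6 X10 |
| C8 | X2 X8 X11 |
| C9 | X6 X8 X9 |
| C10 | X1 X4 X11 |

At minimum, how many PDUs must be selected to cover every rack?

4

Take {C2, C4, C5, C7}. Their union is {X1, X2, X3, X4, X5, X6, X7, X8, X9, X10, X11}, which is all 11 racks.
No 3 of the 10 PDUs cover everything (all 120 combinations miss at least one rack), so 4 is optimal.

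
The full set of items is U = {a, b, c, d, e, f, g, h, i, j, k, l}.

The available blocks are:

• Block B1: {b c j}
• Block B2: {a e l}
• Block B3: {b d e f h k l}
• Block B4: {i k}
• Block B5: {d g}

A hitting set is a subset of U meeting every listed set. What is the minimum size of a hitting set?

The 4 items {g, j, k, l} hit every block.
The blocks B1, B2, B4, B5 are pairwise disjoint, so any hitting set needs a separate item for each — at least 4. Hence 4 is optimal.

4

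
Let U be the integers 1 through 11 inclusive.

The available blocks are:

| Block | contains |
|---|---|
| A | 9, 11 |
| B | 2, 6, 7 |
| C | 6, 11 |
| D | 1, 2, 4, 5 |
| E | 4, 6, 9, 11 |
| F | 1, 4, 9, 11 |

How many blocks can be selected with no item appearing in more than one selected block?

C, D are pairwise disjoint (C={6,11}; D={1,2,4,5}).
Every remaining block overlaps one of these, and no 3 of the listed blocks are pairwise disjoint, so 2 is the maximum.

2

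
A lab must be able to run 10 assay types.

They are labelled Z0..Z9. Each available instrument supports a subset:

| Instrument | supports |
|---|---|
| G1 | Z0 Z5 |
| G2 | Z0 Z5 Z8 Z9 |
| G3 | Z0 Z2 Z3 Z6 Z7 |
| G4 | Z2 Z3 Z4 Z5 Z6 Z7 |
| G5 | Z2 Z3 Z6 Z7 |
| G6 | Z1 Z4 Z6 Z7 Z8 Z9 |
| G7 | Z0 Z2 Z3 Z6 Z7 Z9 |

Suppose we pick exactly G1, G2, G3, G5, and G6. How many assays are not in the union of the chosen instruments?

Union of G1, G2, G3, G5, G6 = {Z0, Z1, Z2, Z3, Z4, Z5, Z6, Z7, Z8, Z9} — that's every assay, so 0 are uncovered.

0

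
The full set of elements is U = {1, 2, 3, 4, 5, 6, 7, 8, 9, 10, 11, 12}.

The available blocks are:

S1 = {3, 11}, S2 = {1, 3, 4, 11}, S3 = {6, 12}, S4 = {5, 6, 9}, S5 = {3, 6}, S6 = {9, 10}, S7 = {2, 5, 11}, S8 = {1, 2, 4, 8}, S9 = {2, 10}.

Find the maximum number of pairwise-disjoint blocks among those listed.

4

S1, S3, S6, S8 are pairwise disjoint (S1={3,11}; S3={6,12}; S6={9,10}; S8={1,2,4,8}).
Every remaining block overlaps one of these, and no 5 of the listed blocks are pairwise disjoint, so 4 is the maximum.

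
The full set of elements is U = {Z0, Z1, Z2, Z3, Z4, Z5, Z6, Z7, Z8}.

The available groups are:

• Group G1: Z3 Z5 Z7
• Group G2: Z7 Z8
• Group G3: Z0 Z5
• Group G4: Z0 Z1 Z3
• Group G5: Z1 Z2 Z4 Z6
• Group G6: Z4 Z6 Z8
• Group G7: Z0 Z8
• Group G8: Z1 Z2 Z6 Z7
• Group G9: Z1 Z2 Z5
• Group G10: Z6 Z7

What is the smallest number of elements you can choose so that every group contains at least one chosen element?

The 4 elements {Z0, Z5, Z6, Z8} hit every group.
No choice of 3 elements meets every group, so 4 is the minimum.

4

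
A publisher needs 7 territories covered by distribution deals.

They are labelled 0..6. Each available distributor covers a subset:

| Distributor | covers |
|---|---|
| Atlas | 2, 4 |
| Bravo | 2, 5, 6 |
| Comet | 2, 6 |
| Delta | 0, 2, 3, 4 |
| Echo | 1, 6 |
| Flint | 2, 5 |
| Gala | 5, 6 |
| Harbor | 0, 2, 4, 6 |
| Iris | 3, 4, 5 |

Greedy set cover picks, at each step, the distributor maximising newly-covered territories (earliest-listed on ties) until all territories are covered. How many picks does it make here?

Greedy: pick Delta (covers 4 new) → pick Bravo (covers 2 new) → pick Echo (covers 1 new). Total picks: 3.

3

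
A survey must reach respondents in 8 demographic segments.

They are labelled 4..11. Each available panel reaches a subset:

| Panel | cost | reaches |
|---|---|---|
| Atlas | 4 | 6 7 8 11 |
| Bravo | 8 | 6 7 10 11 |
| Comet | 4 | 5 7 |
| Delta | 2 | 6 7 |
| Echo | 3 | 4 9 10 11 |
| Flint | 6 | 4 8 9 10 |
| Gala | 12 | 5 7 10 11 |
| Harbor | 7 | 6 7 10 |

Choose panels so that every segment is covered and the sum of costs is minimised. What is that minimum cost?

Atlas, Comet, Echo together cover every segment (Atlas ∪ Comet ∪ Echo = {4, 5, 6, 7, 8, 9, 10, 11}); total cost 4 + 4 + 3 = 11.
The greedy pick Echo, Delta, Atlas, Comet costs 13; no covering selection beats 11.

11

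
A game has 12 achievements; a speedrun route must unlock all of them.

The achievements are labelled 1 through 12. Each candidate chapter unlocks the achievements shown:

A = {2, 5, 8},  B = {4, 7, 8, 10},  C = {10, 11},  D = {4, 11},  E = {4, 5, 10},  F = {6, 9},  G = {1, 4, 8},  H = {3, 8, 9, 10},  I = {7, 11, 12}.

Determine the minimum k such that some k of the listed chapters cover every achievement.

5

A and F and G and H and I together: A ∪ F ∪ G ∪ H ∪ I = {1, 2, 3, 4, 5, 6, 7, 8, 9, 10, 11, 12} — every achievement is covered.
No 4 of the 9 chapters cover everything (all 126 combinations miss at least one achievement), so 5 is optimal.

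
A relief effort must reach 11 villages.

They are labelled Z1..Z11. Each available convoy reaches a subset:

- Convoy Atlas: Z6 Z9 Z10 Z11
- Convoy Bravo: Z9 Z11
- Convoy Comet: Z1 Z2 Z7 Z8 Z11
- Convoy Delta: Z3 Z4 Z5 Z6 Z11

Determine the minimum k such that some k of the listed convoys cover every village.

3

Atlas and Comet and Delta together: Atlas ∪ Comet ∪ Delta = {Z1, Z2, Z3, Z4, Z5, Z6, Z7, Z8, Z9, Z10, Z11} — every village is covered.
Each convoy has at most 5 villages, and 2·5 = 10 < 11 — so at least 3 convoys are needed, and 3 is optimal.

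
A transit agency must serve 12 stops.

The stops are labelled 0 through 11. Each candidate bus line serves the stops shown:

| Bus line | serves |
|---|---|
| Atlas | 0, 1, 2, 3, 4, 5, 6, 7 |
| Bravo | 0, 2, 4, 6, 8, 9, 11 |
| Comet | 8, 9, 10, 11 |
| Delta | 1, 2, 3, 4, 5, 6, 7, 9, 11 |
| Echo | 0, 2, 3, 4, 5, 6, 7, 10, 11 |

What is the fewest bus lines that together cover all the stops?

Atlas and Comet together: Atlas ∪ Comet = {0, 1, 2, 3, 4, 5, 6, 7, 8, 9, 10, 11} — every stop is covered.
No single bus line has all 12 stops (the largest, Delta, has 9), so 2 is optimal.

2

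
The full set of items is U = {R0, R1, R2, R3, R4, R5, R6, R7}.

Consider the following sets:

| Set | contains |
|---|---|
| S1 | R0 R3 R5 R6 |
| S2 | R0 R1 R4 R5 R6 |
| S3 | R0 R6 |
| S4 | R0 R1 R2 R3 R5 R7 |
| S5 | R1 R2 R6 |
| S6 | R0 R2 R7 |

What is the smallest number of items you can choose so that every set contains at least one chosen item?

H = {R6, R7} meets every set (each contains at least one member of H), and |H| = 2.
No single item lies in every set, so at least 2 are needed and 2 is optimal.

2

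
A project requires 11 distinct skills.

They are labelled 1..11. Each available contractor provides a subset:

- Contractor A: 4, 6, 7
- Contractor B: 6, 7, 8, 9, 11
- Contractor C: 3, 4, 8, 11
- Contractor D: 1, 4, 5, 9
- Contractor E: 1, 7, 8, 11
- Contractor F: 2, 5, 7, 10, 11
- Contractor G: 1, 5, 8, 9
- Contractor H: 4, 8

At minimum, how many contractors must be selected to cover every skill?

4

A and C and D and F together: A ∪ C ∪ D ∪ F = {1, 2, 3, 4, 5, 6, 7, 8, 9, 10, 11} — every skill is covered.
No 3 of the 8 contractors cover everything (all 56 combinations miss at least one skill), so 4 is optimal.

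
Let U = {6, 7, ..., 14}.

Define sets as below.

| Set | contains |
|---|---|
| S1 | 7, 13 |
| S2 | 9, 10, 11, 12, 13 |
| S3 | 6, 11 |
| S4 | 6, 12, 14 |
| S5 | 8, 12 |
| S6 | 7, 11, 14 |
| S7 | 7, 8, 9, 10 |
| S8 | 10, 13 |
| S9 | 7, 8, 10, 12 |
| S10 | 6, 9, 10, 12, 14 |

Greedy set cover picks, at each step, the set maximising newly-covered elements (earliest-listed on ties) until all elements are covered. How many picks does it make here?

3

Greedy: pick S2 (covers 5 new) → pick S4 (covers 2 new) → pick S7 (covers 2 new). Total picks: 3.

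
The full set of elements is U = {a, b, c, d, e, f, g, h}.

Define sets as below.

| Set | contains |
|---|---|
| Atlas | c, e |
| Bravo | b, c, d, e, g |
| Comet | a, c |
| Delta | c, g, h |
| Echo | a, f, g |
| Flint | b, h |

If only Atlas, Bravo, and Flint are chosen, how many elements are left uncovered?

2

Union of Atlas, Bravo, Flint = {b, c, d, e, g, h}.
Not covered: a, f — 2 elements.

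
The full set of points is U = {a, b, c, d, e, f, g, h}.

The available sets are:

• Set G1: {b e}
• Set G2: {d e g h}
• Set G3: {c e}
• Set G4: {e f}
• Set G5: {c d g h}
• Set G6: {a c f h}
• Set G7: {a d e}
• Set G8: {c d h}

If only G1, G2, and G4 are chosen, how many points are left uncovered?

2

Union of G1, G2, G4 = {b, d, e, f, g, h}.
Not covered: a, c — 2 points.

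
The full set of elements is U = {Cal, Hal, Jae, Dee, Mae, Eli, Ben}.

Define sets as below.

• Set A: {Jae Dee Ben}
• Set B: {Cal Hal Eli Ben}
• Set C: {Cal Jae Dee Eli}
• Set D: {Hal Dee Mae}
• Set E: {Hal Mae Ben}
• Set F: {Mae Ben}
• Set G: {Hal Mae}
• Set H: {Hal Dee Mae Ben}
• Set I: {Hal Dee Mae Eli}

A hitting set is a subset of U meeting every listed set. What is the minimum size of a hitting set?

3

Take T = {Mae, Eli, Ben}. Each listed set contains at least one of these, so T is a hitting set of size 3.
No choice of 2 elements meets every set, so 3 is the minimum.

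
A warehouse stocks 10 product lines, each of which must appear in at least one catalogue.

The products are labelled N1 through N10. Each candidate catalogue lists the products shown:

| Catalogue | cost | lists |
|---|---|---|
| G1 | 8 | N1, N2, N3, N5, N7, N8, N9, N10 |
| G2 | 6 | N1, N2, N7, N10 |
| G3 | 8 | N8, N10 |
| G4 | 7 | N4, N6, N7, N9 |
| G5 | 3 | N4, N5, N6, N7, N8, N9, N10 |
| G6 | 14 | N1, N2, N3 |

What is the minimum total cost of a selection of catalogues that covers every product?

G1, G5 together cover every product (G1 ∪ G5 = {N1, N2, N3, N4, N5, N6, N7, N8, N9, N10}); total cost 8 + 3 = 11.
No covering selection has total cost below 11.

11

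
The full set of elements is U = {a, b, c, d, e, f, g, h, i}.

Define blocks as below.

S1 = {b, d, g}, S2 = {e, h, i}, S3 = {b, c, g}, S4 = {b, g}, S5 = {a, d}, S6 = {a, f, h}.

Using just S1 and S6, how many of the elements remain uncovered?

3

Union of S1, S6 = {a, b, d, f, g, h}.
Not covered: c, e, i — 3 elements.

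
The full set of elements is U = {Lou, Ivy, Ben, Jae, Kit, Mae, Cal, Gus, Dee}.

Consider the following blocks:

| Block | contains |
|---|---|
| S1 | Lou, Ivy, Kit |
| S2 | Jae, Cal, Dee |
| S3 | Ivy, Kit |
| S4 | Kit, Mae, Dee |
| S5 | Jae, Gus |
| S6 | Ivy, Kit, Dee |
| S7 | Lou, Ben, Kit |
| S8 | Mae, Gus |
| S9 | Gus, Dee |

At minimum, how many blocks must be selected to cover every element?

4

S2 and S3 and S7 and S8 together: S2 ∪ S3 ∪ S7 ∪ S8 = {Lou, Ivy, Ben, Jae, Kit, Mae, Cal, Gus, Dee} — every element is covered.
No 3 of the 9 blocks cover everything (all 84 combinations miss at least one element), so 4 is optimal.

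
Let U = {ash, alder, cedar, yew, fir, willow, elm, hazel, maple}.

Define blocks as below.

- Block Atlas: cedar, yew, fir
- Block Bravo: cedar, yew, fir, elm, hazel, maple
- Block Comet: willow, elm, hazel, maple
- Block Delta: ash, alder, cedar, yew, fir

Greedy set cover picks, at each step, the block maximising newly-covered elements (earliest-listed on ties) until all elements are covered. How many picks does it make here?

3

Greedy: pick Bravo (covers 6 new) → pick Delta (covers 2 new) → pick Comet (covers 1 new). Total picks: 3.
(The true minimum cover uses only 2 blocks, so greedy is not optimal here.)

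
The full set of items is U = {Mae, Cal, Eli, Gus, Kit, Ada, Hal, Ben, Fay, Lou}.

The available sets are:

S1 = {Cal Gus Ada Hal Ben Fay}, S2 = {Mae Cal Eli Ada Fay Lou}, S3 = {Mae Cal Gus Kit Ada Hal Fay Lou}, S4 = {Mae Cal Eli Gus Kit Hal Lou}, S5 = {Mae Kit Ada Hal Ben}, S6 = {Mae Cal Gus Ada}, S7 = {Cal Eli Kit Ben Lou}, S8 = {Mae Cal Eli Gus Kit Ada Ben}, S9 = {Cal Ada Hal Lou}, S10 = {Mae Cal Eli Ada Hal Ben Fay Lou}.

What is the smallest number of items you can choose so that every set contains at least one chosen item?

2

H = {Kit, Ada} meets every set (each contains at least one member of H), and |H| = 2.
No single item lies in every set, so at least 2 are needed and 2 is optimal.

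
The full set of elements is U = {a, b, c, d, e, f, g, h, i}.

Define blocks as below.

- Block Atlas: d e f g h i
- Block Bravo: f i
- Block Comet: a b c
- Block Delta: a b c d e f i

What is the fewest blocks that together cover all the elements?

Atlas and Delta together: Atlas ∪ Delta = {a, b, c, d, e, f, g, h, i} — every element is covered.
No single block has all 9 elements (the largest, Delta, has 7), so 2 is optimal.

2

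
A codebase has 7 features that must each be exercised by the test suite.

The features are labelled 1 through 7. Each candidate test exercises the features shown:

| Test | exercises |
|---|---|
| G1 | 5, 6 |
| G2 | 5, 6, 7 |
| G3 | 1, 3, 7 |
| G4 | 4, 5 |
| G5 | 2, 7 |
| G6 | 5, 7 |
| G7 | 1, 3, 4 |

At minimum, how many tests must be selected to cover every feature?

3

Take {G2, G5, G7}. Their union is {1, 2, 3, 4, 5, 6, 7}, which is all 7 features.
Each test has at most 3 features, and 2·3 = 6 < 7 — so at least 3 tests are needed, and 3 is optimal.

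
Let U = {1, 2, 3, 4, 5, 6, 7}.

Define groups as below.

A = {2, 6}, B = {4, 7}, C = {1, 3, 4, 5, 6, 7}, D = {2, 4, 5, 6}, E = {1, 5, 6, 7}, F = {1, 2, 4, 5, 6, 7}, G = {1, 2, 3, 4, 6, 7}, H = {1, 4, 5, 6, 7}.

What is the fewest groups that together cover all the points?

2

C and D together: C ∪ D = {1, 2, 3, 4, 5, 6, 7} — every point is covered.
No single group has all 7 points (the largest, C, has 6), so 2 is optimal.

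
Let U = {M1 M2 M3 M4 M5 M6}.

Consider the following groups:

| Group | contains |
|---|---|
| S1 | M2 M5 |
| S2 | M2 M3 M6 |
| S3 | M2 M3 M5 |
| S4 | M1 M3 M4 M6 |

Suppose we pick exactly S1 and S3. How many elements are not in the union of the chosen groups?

3

Union of S1, S3 = {M2, M3, M5}.
Not covered: M1, M4, M6 — 3 elements.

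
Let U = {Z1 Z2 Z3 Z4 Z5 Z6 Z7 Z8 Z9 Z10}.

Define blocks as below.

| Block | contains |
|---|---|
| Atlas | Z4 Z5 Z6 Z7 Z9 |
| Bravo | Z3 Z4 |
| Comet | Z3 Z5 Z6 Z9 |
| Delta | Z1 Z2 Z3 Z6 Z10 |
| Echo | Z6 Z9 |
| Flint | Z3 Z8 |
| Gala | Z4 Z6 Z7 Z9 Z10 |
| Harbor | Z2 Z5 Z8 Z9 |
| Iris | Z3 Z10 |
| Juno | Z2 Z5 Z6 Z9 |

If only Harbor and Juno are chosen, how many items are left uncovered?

Union of Harbor, Juno = {Z2, Z5, Z6, Z8, Z9}.
Not covered: Z1, Z3, Z4, Z7, Z10 — 5 items.

5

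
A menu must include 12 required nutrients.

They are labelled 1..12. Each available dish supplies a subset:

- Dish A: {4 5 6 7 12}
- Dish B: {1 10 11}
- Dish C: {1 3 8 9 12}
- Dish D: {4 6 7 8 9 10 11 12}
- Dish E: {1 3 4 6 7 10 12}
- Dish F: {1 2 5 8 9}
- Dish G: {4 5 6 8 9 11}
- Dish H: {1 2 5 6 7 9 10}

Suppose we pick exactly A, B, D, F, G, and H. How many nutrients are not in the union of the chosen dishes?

Union of A, B, D, F, G, H = {1, 2, 4, 5, 6, 7, 8, 9, 10, 11, 12}.
Not covered: 3 — 1 nutrient.

1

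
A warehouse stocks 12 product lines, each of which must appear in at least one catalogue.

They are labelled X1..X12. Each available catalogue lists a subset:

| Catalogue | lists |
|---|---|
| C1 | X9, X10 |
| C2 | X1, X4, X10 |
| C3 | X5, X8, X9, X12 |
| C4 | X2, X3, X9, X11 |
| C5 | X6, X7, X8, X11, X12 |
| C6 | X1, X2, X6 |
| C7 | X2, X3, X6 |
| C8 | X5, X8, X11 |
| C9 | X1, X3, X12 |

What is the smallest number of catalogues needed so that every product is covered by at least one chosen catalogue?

Take {C2, C3, C5, C7}. Their union is {X1, X2, X3, X4, X5, X6, X7, X8, X9, X10, X11, X12}, which is all 12 products.
Only C5 contains X7, so C5 is forced; the remaining 7 products need at least 3 more catalogues (each remaining catalogue adds at most 3) — so at least 4 catalogues are needed, and 4 is optimal.

4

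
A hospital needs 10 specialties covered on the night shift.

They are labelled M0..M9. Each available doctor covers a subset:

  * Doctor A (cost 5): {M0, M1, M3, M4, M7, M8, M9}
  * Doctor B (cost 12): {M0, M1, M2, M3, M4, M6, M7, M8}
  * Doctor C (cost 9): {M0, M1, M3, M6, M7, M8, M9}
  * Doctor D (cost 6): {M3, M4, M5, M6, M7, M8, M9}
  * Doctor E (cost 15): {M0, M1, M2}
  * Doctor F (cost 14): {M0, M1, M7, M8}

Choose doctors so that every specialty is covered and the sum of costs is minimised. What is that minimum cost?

B, D together cover every specialty (B ∪ D = {M0, M1, M2, M3, M4, M5, M6, M7, M8, M9}); total cost 12 + 6 = 18.
The greedy pick A, D, B costs 23; no covering selection beats 18.

18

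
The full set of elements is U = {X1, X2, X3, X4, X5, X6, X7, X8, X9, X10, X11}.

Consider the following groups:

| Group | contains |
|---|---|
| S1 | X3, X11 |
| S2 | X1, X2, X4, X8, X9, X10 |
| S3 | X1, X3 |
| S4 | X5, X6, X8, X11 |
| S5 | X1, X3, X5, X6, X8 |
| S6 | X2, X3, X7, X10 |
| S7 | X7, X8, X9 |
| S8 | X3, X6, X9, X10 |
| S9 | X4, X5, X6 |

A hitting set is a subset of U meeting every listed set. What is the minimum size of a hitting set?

3

The 3 elements {X3, X5, X9} hit every group.
The groups S1, S7, S9 are pairwise disjoint, so any hitting set needs a separate element for each — at least 3. Hence 3 is optimal.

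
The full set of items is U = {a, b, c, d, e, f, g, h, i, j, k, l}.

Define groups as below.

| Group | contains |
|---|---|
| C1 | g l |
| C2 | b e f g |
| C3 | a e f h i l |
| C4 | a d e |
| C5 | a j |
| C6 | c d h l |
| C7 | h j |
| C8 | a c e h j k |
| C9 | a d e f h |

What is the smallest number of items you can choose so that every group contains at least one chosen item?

T = {a, g, h} meets every group (each contains at least one member of T), and |T| = 3.
The groups C1, C4, C7 are pairwise disjoint, so any hitting set needs a separate item for each — at least 3. Hence 3 is optimal.

3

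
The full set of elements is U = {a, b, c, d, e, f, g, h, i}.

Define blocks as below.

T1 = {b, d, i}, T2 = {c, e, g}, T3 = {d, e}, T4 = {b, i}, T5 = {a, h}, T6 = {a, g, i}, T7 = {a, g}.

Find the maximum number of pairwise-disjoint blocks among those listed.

3

T3, T4, T5 are pairwise disjoint (T3={d,e}; T4={b,i}; T5={a,h}).
Every remaining block overlaps one of these, and no 4 of the listed blocks are pairwise disjoint, so 3 is the maximum.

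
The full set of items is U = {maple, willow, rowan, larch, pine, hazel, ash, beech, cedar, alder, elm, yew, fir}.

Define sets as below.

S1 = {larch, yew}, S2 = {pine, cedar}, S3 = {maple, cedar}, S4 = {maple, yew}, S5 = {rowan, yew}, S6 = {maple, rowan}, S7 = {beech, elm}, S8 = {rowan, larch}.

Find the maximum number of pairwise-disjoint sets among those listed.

S2, S4, S7, S8 are pairwise disjoint (S2={pine,cedar}; S4={maple,yew}; S7={beech,elm}; S8={rowan,larch}).
Every remaining set overlaps one of these, and no 5 of the listed sets are pairwise disjoint, so 4 is the maximum.

4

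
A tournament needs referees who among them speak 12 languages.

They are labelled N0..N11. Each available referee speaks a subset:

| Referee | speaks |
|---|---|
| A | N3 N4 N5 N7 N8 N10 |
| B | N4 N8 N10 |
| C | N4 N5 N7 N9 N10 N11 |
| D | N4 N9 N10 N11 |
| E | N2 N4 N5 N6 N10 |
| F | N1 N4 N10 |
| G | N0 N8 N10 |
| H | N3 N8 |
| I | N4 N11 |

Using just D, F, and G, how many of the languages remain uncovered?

5

Union of D, F, G = {N0, N1, N4, N8, N9, N10, N11}.
Not covered: N2, N3, N5, N6, N7 — 5 languages.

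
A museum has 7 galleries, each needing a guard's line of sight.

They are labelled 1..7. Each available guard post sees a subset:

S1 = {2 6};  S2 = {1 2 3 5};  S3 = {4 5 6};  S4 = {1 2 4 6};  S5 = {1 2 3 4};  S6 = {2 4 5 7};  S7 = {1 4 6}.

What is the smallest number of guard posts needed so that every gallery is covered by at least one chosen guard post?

Take {S1, S2, S6}. Their union is {1, 2, 3, 4, 5, 6, 7}, which is all 7 galleries.
Only S6 contains 7, so S6 is forced; the remaining 3 galleries need at least 2 more guard posts (each remaining guard post adds at most 2) — so at least 3 guard posts are needed, and 3 is optimal.

3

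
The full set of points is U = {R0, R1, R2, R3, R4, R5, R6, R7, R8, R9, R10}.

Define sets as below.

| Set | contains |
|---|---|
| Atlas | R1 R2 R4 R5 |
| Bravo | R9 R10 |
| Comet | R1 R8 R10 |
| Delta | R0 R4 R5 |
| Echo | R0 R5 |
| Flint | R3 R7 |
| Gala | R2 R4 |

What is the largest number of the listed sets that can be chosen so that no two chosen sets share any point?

4

Comet, Echo, Flint, Gala are pairwise disjoint (Comet={R1,R8,R10}; Echo={R0,R5}; Flint={R3,R7}; Gala={R2,R4}).
Every remaining set overlaps one of these, and no 5 of the listed sets are pairwise disjoint, so 4 is the maximum.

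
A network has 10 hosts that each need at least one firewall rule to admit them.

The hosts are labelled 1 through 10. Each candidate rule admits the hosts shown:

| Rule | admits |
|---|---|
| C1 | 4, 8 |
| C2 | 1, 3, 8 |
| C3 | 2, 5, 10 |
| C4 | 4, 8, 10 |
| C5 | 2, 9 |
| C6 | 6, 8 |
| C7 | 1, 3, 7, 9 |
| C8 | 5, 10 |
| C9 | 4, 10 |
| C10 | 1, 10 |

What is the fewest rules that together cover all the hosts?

4

Take {C3, C4, C6, C7}. Their union is {1, 2, 3, 4, 5, 6, 7, 8, 9, 10}, which is all 10 hosts.
No 3 of the 10 rules cover everything (all 120 combinations miss at least one host), so 4 is optimal.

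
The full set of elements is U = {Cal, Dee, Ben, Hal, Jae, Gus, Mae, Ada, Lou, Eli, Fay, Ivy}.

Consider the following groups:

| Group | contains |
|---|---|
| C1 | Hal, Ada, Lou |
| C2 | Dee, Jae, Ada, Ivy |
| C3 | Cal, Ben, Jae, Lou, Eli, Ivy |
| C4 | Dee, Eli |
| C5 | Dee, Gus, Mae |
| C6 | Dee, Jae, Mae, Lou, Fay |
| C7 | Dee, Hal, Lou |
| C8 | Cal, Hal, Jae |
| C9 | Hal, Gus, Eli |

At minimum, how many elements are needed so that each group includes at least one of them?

Take H = {Dee, Ben, Hal}. Each listed group contains at least one of these, so H is a hitting set of size 3.
No choice of 2 elements meets every group, so 3 is the minimum.

3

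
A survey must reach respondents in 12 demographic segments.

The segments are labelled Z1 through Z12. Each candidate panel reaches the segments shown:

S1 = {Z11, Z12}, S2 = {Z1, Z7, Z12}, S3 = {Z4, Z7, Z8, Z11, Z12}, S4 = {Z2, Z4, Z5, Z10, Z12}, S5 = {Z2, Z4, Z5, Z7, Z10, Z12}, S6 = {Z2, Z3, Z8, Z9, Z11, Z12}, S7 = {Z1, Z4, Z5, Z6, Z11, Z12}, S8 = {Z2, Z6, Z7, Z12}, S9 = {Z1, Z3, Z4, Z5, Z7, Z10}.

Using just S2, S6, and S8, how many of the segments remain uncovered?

Union of S2, S6, S8 = {Z1, Z2, Z3, Z6, Z7, Z8, Z9, Z11, Z12}.
Not covered: Z4, Z5, Z10 — 3 segments.

3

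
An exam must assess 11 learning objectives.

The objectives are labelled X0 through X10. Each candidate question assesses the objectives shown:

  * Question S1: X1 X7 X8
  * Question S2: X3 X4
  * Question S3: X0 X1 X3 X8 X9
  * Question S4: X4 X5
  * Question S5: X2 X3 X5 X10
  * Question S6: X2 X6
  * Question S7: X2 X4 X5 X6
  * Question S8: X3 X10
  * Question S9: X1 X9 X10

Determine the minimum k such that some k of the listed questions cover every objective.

4

Take {S1, S3, S5, S7}. Their union is {X0, X1, X2, X3, X4, X5, X6, X7, X8, X9, X10}, which is all 11 objectives.
No 3 of the 9 questions cover everything (all 84 combinations miss at least one objective), so 4 is optimal.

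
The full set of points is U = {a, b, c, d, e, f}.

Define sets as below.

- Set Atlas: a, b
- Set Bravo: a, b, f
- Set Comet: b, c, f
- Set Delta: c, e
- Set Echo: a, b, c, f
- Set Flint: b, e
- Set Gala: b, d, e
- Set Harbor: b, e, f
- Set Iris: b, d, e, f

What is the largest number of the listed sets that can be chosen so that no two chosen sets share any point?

Bravo, Delta are pairwise disjoint (Bravo={a,b,f}; Delta={c,e}).
Every remaining set overlaps one of these, and no 3 of the listed sets are pairwise disjoint, so 2 is the maximum.

2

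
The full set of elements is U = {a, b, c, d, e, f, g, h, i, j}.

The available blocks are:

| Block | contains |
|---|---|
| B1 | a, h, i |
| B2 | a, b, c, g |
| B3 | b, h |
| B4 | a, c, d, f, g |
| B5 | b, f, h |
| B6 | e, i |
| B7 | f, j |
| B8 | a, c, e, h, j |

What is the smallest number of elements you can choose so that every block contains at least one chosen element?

Take T = {c, f, h, i}. Each listed block contains at least one of these, so T is a hitting set of size 4.
No choice of 3 elements meets every block, so 4 is the minimum.

4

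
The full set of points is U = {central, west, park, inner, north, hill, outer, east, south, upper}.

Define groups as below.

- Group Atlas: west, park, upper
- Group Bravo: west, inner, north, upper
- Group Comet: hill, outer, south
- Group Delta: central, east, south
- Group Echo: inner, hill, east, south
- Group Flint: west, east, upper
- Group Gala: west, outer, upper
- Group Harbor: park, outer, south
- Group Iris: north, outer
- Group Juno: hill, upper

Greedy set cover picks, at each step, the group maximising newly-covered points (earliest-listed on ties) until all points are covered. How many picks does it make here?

Greedy: pick Bravo (covers 4 new) → pick Comet (covers 3 new) → pick Delta (covers 2 new) → pick Atlas (covers 1 new). Total picks: 4.

4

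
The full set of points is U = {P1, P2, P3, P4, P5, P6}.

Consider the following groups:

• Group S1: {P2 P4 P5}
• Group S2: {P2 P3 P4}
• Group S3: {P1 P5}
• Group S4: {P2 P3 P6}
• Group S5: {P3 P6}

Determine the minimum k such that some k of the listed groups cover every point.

S1, S3, and S4 cover everything between them: the union {P1, P2, P3, P4, P5, P6} is all of U.
Only S3 contains P1, so S3 is forced; the remaining 4 points need at least 2 more groups (each remaining group adds at most 3) — so at least 3 groups are needed, and 3 is optimal.

3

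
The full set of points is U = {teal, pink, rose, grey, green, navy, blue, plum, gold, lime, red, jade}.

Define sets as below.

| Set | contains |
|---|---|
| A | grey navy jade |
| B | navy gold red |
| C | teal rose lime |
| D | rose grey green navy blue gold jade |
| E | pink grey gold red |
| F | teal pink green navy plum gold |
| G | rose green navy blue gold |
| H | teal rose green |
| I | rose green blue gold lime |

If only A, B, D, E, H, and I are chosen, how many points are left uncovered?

1

Union of A, B, D, E, H, I = {teal, pink, rose, grey, green, navy, blue, gold, lime, red, jade}.
Not covered: plum — 1 point.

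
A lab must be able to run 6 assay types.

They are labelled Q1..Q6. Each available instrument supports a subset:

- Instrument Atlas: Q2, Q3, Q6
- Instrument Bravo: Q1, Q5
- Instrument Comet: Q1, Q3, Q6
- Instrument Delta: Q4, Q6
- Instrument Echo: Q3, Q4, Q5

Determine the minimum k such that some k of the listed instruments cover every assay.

3

Take {Atlas, Comet, Echo}. Their union is {Q1, Q2, Q3, Q4, Q5, Q6}, which is all 6 assays.
Only Atlas contains Q2, so Atlas is forced; the remaining 3 assays need at least 2 more instruments (each remaining instrument adds at most 2) — so at least 3 instruments are needed, and 3 is optimal.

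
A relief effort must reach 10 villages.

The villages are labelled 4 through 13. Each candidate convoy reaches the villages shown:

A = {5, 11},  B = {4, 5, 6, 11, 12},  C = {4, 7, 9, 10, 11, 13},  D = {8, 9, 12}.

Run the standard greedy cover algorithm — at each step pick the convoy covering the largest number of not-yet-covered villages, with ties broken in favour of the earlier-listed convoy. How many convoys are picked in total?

Greedy: pick C (covers 6 new) → pick B (covers 3 new) → pick D (covers 1 new). Total picks: 3.

3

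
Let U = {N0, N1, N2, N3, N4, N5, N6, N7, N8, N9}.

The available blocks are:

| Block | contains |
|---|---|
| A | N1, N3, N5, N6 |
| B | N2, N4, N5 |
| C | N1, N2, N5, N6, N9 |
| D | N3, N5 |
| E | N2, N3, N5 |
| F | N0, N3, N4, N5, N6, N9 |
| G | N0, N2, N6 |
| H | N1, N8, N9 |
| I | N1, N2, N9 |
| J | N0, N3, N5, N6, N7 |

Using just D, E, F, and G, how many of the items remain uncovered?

Union of D, E, F, G = {N0, N2, N3, N4, N5, N6, N9}.
Not covered: N1, N7, N8 — 3 items.

3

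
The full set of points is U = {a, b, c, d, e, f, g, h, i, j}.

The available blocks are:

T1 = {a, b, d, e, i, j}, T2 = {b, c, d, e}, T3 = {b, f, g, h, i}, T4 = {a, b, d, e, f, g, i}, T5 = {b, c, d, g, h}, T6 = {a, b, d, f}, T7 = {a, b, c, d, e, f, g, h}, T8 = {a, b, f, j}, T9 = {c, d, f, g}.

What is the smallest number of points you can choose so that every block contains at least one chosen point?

T = {b, c} meets every block (each contains at least one member of T), and |T| = 2.
No single point lies in every block, so at least 2 are needed and 2 is optimal.

2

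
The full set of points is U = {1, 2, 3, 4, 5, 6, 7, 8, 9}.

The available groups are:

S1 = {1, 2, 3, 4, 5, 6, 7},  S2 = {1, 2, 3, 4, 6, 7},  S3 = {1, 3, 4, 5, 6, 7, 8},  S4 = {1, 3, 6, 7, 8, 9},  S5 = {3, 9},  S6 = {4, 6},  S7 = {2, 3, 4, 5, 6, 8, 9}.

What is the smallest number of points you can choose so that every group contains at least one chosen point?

2

Take H = {3, 6}. Each listed group contains at least one of these, so H is a hitting set of size 2.
The groups S5, S6 are pairwise disjoint, so any hitting set needs a separate point for each — at least 2. Hence 2 is optimal.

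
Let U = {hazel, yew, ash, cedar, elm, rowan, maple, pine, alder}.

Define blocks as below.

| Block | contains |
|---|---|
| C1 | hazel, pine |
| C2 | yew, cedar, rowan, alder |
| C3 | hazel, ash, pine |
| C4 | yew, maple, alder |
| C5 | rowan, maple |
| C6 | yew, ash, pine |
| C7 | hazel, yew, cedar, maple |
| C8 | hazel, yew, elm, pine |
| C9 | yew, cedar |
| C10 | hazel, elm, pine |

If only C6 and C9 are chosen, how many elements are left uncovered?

Union of C6, C9 = {yew, ash, cedar, pine}.
Not covered: hazel, elm, rowan, maple, alder — 5 elements.

5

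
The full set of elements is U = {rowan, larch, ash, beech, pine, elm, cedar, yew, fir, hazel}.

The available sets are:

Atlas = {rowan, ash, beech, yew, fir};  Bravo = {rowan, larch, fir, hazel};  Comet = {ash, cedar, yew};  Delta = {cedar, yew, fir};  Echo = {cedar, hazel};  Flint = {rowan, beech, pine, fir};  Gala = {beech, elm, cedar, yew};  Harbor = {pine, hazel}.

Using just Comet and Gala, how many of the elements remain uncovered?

Union of Comet, Gala = {ash, beech, elm, cedar, yew}.
Not covered: rowan, larch, pine, fir, hazel — 5 elements.

5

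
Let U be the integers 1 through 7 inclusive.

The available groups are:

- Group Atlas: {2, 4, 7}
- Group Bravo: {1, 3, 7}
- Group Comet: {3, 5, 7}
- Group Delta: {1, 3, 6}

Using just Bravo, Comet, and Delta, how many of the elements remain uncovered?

Union of Bravo, Comet, Delta = {1, 3, 5, 6, 7}.
Not covered: 2, 4 — 2 elements.

2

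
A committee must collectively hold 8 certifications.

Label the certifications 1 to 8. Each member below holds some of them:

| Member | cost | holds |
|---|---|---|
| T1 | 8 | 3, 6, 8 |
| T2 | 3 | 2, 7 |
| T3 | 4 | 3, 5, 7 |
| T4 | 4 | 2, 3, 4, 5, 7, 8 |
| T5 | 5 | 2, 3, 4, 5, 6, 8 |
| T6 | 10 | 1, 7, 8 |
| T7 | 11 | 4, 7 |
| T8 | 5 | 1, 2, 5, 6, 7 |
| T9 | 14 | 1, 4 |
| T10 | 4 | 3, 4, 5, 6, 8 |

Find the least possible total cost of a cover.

T8, T10 together cover every certification (T8 ∪ T10 = {1, 2, 3, 4, 5, 6, 7, 8}); total cost 5 + 4 = 9.
No covering selection has total cost below 9.

9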